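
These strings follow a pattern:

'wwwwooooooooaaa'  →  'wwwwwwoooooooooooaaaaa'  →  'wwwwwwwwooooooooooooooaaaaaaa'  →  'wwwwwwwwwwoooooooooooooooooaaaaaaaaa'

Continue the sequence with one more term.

Each string has the form w^{2n} o^{3n+2} a^{2n-1}, where the shown terms are n = 2, 3, 4, 5.
Setting n = 6 gives 12, 20, 11 characters in each block.

wwwwwwwwwwwwooooooooooooooooooooaaaaaaaaaaa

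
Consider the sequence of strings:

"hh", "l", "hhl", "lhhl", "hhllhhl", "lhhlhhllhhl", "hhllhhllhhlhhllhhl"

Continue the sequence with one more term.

This is a Fibonacci-style word recurrence s(k) = s(k−2)·s(k−1): e.g. hh·l = hhl.
Continuing: lhhlhhllhhl · hhllhhllhhlhhllhhl gives term 8.

lhhlhhllhhlhhllhhllhhlhhllhhl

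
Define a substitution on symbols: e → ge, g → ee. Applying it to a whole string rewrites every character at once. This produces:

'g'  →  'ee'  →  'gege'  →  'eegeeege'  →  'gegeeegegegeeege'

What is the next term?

eegeeegegegeeegeeegeeegegegeeege

Applying the rule to each of the 16 symbols of gegeeegegegeeege gives the pieces ee ge ee ge ge ge ee ge ee ge ee ge ge ge ee ge, which concatenate to the answer.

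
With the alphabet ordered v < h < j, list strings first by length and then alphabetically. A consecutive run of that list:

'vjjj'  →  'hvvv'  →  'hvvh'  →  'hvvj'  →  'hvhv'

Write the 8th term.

Continuing the enumeration 3 steps past hvhv: hvhv → hvhh → hvhj → (answer).

hvjv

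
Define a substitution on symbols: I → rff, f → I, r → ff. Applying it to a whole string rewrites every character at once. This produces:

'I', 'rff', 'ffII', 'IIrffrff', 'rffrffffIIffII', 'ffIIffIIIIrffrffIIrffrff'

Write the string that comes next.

IIrffrffIIrffrffrffrffffIIffIIrffrffffIIffII

Applying the rule to each of the 24 symbols of ffIIffIIIIrffrffIIrffrff gives the pieces I I rff rff I I rff rff rff rff ff I I ff I I rff rff ff I I ff I I, which concatenate to the answer.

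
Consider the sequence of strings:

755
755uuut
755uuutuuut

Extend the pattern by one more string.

Every step adds uuut to the end: s(k+1) = s(k)·uuut.
Applying this once more to 755uuutuuut:

755uuutuuutuuut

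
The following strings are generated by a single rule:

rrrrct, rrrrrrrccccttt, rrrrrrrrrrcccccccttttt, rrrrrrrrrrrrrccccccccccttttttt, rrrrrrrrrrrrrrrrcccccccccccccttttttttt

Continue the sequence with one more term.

rrrrrrrrrrrrrrrrrrrccccccccccccccccttttttttttt

Term n consists of 3n+1 r's, followed by 3n-2 c's, followed by 2n-1 t's (n = 1, 2, …).
For the next term, n = 6, so the run lengths are 19, 16, 11.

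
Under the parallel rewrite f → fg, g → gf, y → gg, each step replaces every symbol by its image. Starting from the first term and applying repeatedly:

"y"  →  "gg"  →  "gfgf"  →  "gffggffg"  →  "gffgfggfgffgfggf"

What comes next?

Rewriting the 16 symbols of gffgfggfgffgfggf one by one yields gf fg fg gf fg gf gf fg gf fg fg gf fg gf gf fg; concatenated:

gffgfggffggfgffggffgfggffggfgffg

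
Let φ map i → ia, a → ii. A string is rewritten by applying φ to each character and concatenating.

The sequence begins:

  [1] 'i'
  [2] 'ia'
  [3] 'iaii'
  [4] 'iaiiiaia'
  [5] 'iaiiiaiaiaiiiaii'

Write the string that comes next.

iaiiiaiaiaiiiaiiiaiiiaiaiaiiiaia

Replace each of the 16 characters of iaiiiaiaiaiiiaii in place — ia ii ia ia ia ii ia ii ia ii ia ia ia ii ia ia — and concatenate.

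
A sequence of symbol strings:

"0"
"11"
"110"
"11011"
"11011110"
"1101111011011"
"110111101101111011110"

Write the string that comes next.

1101111011011110111101101111011011

From term 3 onward, concatenate the last term with the second-to-last: 11·0 = 110, 110·11 = 11011, …
So term 8 is 110111101101111011110·1101111011011.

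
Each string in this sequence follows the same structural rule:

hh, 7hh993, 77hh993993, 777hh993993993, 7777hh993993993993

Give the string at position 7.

777777hh993993993993993993

s(k+1) = 7·s(k)·993, so each term gains 7 as a prefix and 993 as a suffix.
From 7777hh993993993993, 2 further steps: 7777hh993993993993 → 77777hh993993993993993 → (answer).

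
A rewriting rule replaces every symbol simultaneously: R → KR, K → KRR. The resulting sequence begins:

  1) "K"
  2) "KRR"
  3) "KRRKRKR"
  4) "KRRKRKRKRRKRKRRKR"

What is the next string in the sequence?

Rewriting the 17 symbols of KRRKRKRKRRKRKRRKR one by one yields KRR KR KR KRR KR KRR KR KRR KR KR KRR KR KRR KR KR KRR KR; concatenated:

KRRKRKRKRRKRKRRKRKRRKRKRKRRKRKRRKRKRKRRKR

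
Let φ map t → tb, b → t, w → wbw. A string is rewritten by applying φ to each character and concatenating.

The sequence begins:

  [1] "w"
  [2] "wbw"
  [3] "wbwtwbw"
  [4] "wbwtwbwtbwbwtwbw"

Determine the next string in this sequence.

wbwtwbwtbwbwtwbwtbtwbwtwbwtbwbwtwbw

Replace each of the 16 characters of wbwtwbwtbwbwtwbw in place — wbw t wbw tb wbw t wbw tb t wbw t wbw tb wbw t wbw — and concatenate.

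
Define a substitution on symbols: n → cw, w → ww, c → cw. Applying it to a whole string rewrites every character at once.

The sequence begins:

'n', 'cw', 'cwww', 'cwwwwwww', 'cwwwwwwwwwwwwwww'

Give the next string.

Applying the rule to each of the 16 symbols of cwwwwwwwwwwwwwww gives the pieces cw ww ww ww ww ww ww ww ww ww ww ww ww ww ww ww, which concatenate to the answer.

cwwwwwwwwwwwwwwwwwwwwwwwwwwwwwww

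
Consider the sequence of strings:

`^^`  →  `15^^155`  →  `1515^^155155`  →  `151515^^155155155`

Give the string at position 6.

s(k+1) = 15·s(k)·155, so each term gains 15 as a prefix and 155 as a suffix.
From 151515^^155155155, 2 further steps: 151515^^155155155 → 15151515^^155155155155 → (answer).

1515151515^^155155155155155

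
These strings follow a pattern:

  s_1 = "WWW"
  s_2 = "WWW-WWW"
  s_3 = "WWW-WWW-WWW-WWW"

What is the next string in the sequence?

Each string is two copies of the previous one joined by '-'.
One more doubling of WWW-WWW-WWW-WWW gives the answer.

WWW-WWW-WWW-WWW-WWW-WWW-WWW-WWW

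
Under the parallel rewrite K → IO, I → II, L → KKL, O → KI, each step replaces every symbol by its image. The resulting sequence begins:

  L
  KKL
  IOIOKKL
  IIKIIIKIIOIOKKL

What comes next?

Applying the rule to each of the 15 symbols of IIKIIIKIIOIOKKL gives the pieces II II IO II II II IO II II KI II KI IO IO KKL, which concatenate to the answer.

IIIIIOIIIIIIIOIIIIKIIIKIIOIOKKL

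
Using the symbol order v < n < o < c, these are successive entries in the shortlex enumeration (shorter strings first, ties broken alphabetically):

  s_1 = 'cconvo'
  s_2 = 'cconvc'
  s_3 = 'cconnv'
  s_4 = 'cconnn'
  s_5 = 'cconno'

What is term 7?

Stepping forward 2 times from cconno: cconno → cconnc, then the target.

cconov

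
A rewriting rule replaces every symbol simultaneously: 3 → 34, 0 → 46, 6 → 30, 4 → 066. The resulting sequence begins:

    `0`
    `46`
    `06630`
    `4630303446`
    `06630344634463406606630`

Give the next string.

Replace each of the 23 characters of 06630344634463406606630 in place — 46 30 30 34 46 34 066 066 30 34 066 066 30 34 066 46 30 30 46 30 30 34 46 — and concatenate.

463030344634066066303406606630340664630304630303446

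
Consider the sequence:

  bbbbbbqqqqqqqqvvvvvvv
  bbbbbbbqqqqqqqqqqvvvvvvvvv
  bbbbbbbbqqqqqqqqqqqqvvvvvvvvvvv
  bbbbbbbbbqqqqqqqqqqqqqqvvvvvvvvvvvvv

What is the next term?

Reading off run lengths: b runs 6, 7, 8, 9; q runs 8, 10, 12, 14; v runs 7, 9, 11, 13 — each is linear in n, where the shown terms are n = 3, 4, 5, 6.
At n = 7 the blocks have lengths 10, 16, 15.

bbbbbbbbbbqqqqqqqqqqqqqqqqvvvvvvvvvvvvvvv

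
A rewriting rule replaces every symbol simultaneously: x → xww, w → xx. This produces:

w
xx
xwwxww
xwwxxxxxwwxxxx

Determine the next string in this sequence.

xwwxxxxxwwxwwxwwxwwxwwxxxxxwwxwwxwwxww

Applying the rule to each of the 14 symbols of xwwxxxxxwwxxxx gives the pieces xww xx xx xww xww xww xww xww xx xx xww xww xww xww, which concatenate to the answer.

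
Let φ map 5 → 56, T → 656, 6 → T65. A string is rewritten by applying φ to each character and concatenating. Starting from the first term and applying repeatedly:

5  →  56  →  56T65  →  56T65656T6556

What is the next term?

φ(56T65656T6556) expands symbol-by-symbol to 56 T65 656 T65 56 T65 56 T65 656 T65 56 56 T65; joining the 13 pieces gives the next term.

56T65656T6556T6556T65656T655656T65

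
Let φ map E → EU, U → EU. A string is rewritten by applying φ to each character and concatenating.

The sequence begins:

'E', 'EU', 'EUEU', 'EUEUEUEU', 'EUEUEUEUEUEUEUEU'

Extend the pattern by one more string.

EUEUEUEUEUEUEUEUEUEUEUEUEUEUEUEU

φ(EUEUEUEUEUEUEUEU) expands symbol-by-symbol to EU EU EU EU EU EU EU EU EU EU EU EU EU EU EU EU; joining the 16 pieces gives the next term.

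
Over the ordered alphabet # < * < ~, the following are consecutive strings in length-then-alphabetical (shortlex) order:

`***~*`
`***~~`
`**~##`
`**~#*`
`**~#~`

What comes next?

**~*#

Find the rightmost character of **~#~ below ~, bump it to the next letter, and reset everything to its right to #.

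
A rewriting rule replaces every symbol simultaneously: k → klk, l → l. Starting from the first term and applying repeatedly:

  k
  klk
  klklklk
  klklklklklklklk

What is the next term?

klklklklklklklklklklklklklklklk

φ(klklklklklklklk) expands symbol-by-symbol to klk l klk l klk l klk l klk l klk l klk l klk; joining the 15 pieces gives the next term.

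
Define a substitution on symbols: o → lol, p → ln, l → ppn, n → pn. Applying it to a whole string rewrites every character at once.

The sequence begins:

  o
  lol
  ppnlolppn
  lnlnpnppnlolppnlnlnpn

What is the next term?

Rewriting the 21 symbols of lnlnpnppnlolppnlnlnpn one by one yields ppn pn ppn pn ln pn ln ln pn ppn lol ppn ln ln pn ppn pn ppn pn ln pn; concatenated:

ppnpnppnpnlnpnlnlnpnppnlolppnlnlnpnppnpnppnpnlnpn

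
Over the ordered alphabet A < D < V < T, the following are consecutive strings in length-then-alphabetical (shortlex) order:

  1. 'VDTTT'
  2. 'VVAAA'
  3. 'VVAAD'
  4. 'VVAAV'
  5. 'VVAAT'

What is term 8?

Stepping forward 3 times from VVAAT: VVAAT → VVADA → VVADD, then the target.

VVADV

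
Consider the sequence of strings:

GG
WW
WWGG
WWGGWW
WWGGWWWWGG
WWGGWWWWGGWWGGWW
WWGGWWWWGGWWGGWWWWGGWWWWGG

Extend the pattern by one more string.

WWGGWWWWGGWWGGWWWWGGWWWWGGWWGGWWWWGGWWGGWW

Each term (from the third on) is the previous term followed by the one before it: term 3 = WW·GG = WWGG.
The next term joins WWGGWWWWGGWWGGWWWWGGWWWWGG and WWGGWWWWGGWWGGWW.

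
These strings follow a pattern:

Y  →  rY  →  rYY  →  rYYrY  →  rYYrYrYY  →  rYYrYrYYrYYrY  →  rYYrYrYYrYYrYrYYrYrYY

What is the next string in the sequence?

From term 3 onward, concatenate the last term with the second-to-last: rY·Y = rYY, rYY·rY = rYYrY, …
So term 8 is rYYrYrYYrYYrYrYYrYrYY·rYYrYrYYrYYrY.

rYYrYrYYrYYrYrYYrYrYYrYYrYrYYrYYrY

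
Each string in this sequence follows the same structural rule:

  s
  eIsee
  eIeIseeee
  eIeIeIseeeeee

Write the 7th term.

eIeIeIeIeIeIseeeeeeeeeeee

Each term wraps the previous one in eI on the left and ee on the right.
From eIeIeIseeeeee, 3 further steps: eIeIeIseeeeee → eIeIeIeIseeeeeeee → eIeIeIeIeIseeeeeeeeee → (answer).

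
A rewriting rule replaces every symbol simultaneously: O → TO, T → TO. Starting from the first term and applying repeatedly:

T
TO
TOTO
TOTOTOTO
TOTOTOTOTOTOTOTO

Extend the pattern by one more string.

Rewriting the 16 symbols of TOTOTOTOTOTOTOTO one by one yields TO TO TO TO TO TO TO TO TO TO TO TO TO TO TO TO; concatenated:

TOTOTOTOTOTOTOTOTOTOTOTOTOTOTOTO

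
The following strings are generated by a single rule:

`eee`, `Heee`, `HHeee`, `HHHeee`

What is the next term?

HHHHeee

Each term is the previous one with H prepended.
So the next term is H·HHHeee.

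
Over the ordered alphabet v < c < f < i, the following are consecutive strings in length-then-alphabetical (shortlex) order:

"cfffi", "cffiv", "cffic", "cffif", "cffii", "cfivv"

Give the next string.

The successor of cfivv increments the rightmost position that isn't already i and resets every position after it to v.

cfivc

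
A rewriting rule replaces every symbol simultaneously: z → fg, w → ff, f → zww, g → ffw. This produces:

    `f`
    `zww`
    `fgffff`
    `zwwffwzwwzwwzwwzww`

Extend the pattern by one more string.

Replace each of the 18 characters of zwwffwzwwzwwzwwzww in place — fg ff ff zww zww ff fg ff ff fg ff ff fg ff ff fg ff ff — and concatenate.

fgffffzwwzwwfffgfffffgfffffgfffffgffff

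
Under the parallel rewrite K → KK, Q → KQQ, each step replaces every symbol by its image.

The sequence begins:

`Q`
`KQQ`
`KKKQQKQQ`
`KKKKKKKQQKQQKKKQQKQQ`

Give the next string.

Applying the rule to each of the 20 symbols of KKKKKKKQQKQQKKKQQKQQ gives the pieces KK KK KK KK KK KK KK KQQ KQQ KK KQQ KQQ KK KK KK KQQ KQQ KK KQQ KQQ, which concatenate to the answer.

KKKKKKKKKKKKKKKQQKQQKKKQQKQQKKKKKKKQQKQQKKKQQKQQ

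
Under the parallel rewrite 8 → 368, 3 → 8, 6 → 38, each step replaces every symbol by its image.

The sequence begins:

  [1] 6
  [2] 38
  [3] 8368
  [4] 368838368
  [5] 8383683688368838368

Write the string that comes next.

36883688383688383683688383683688368838368

Replace each of the 19 characters of 8383683688368838368 in place — 368 8 368 8 38 368 8 38 368 368 8 38 368 368 8 368 8 38 368 — and concatenate.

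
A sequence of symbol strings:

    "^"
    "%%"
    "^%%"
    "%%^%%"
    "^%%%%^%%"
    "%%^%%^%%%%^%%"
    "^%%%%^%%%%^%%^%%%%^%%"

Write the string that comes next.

%%^%%^%%%%^%%^%%%%^%%%%^%%^%%%%^%%

Each term (from the third on) is the two preceding terms concatenated in order: term 3 = ^·%% = ^%%.
Continuing: %%^%%^%%%%^%% · ^%%%%^%%%%^%%^%%%%^%% gives term 8.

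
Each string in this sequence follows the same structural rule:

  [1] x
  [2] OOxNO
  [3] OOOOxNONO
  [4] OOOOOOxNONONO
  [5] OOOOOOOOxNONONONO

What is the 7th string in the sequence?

Each term wraps the previous one in OO on the left and NO on the right.
From OOOOOOOOxNONONONO, 2 further steps: OOOOOOOOxNONONONO → OOOOOOOOOOxNONONONONO → (answer).

OOOOOOOOOOOOxNONONONONONO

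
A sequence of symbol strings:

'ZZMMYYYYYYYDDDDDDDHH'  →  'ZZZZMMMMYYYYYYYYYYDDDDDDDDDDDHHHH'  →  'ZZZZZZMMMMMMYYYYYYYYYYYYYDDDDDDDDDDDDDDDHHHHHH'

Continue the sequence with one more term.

Term n consists of 2n-2 Z's, followed by 2n-2 M's, followed by 3n+1 Y's, followed by 4n-1 D's, followed by 2n-2 H's, where the shown terms are n = 2, 3, 4.
For the next term, n = 5, so the run lengths are 8, 8, 16, 19, 8.

ZZZZZZZZMMMMMMMMYYYYYYYYYYYYYYYYDDDDDDDDDDDDDDDDDDDHHHHHHHH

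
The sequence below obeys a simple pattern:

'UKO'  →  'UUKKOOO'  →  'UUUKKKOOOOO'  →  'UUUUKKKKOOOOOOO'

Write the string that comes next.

UUUUUKKKKKOOOOOOOOO

Term n consists of n U's, followed by n K's, followed by 2n-1 O's (n = 1, 2, …).
Setting n = 5 gives 5, 5, 9 characters in each block.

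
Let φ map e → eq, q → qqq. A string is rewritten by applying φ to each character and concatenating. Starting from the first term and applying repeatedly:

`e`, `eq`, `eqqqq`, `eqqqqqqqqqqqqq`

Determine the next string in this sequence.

eqqqqqqqqqqqqqqqqqqqqqqqqqqqqqqqqqqqqqqqq

Applying the rule to each of the 14 symbols of eqqqqqqqqqqqqq gives the pieces eq qqq qqq qqq qqq qqq qqq qqq qqq qqq qqq qqq qqq qqq, which concatenate to the answer.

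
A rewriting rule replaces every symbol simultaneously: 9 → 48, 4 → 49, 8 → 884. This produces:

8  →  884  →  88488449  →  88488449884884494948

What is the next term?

Applying the rule to each of the 20 symbols of 88488449884884494948 gives the pieces 884 884 49 884 884 49 49 48 884 884 49 884 884 49 49 48 49 48 49 884, which concatenate to the answer.

8848844988488449494888488449884884494948494849884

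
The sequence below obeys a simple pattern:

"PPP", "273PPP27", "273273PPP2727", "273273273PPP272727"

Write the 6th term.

Every step adds 273 to the front and 27 to the end of the previous string.
From 273273273PPP272727, 2 further steps: 273273273PPP272727 → 273273273273PPP27272727 → (answer).

273273273273273PPP2727272727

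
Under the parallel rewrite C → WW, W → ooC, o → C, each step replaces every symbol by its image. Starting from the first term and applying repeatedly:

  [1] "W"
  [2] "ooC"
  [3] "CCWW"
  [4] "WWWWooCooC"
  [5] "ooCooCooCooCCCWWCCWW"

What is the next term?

Replace each of the 20 characters of ooCooCooCooCCCWWCCWW in place — C C WW C C WW C C WW C C WW WW WW ooC ooC WW WW ooC ooC — and concatenate.

CCWWCCWWCCWWCCWWWWWWooCooCWWWWooCooC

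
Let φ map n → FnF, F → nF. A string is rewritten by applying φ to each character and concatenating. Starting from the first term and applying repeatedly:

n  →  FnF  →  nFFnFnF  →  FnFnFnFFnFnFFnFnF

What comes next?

Applying the rule to each of the 17 symbols of FnFnFnFFnFnFFnFnF gives the pieces nF FnF nF FnF nF FnF nF nF FnF nF FnF nF nF FnF nF FnF nF, which concatenate to the answer.

nFFnFnFFnFnFFnFnFnFFnFnFFnFnFnFFnFnFFnFnF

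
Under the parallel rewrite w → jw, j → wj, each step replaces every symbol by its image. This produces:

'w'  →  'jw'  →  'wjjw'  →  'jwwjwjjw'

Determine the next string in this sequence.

Apply φ to jwwjwjjw symbol by symbol: j→wj, w→jw, w→jw, j→wj, w→jw, j→wj, j→wj, w→jw; joined: wj jw jw wj jw wj wj jw.

wjjwjwwjjwwjwjjw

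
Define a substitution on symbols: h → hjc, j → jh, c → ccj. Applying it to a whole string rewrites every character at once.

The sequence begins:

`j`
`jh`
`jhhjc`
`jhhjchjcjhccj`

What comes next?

jhhjchjcjhccjhjcjhccjjhhjcccjccjjh

φ(jhhjchjcjhccj) expands symbol-by-symbol to jh hjc hjc jh ccj hjc jh ccj jh hjc ccj ccj jh; joining the 13 pieces gives the next term.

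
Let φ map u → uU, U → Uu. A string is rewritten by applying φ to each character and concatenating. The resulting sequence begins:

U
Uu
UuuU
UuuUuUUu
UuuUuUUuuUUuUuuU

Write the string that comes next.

UuuUuUUuuUUuUuuUuUUuUuuUUuuUuUUu

Replace each of the 16 characters of UuuUuUUuuUUuUuuU in place — Uu uU uU Uu uU Uu Uu uU uU Uu Uu uU Uu uU uU Uu — and concatenate.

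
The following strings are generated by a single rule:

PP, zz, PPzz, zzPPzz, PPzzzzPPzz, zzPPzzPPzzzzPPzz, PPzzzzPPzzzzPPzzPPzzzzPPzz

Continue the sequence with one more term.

zzPPzzPPzzzzPPzzPPzzzzPPzzzzPPzzPPzzzzPPzz

From term 3 onward, concatenate the second-to-last term with the last: PP·zz = PPzz, zz·PPzz = zzPPzz, …
So term 8 is zzPPzzPPzzzzPPzz·PPzzzzPPzzzzPPzzPPzzzzPPzz.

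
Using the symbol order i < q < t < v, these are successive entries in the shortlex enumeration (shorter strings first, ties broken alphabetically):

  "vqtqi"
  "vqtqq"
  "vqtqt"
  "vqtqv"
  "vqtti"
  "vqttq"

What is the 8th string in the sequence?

vqttv

Stepping forward 2 times from vqttq: vqttq → vqttt, then the target.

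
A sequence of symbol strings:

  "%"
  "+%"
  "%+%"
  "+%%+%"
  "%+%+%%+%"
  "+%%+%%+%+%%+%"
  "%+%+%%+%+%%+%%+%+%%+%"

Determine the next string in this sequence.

+%%+%%+%+%%+%%+%+%%+%+%%+%%+%+%%+%

From term 3 onward, concatenate the second-to-last term with the last: %·+% = %+%, +%·%+% = +%%+%, …
Continuing: +%%+%%+%+%%+% · %+%+%%+%+%%+%%+%+%%+% gives term 8.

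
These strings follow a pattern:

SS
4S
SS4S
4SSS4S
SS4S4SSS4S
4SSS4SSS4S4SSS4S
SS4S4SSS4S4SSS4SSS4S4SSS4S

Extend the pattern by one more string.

4SSS4SSS4S4SSS4SSS4S4SSS4S4SSS4SSS4S4SSS4S

From term 3 onward, concatenate the second-to-last term with the last: SS·4S = SS4S, 4S·SS4S = 4SSS4S, …
Continuing: 4SSS4SSS4S4SSS4S · SS4S4SSS4S4SSS4SSS4S4SSS4S gives term 8.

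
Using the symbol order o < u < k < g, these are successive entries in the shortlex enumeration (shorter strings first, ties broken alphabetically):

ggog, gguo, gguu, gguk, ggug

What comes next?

The successor of ggug increments the rightmost position that isn't already g and resets every position after it to o.

ggko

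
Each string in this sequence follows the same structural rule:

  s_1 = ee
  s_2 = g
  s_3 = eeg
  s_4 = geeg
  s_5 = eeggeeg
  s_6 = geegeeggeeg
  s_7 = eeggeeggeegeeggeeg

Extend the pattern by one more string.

geegeeggeegeeggeeggeegeeggeeg

From term 3 onward, concatenate the second-to-last term with the last: ee·g = eeg, g·eeg = geeg, …
Continuing: geegeeggeeg · eeggeeggeegeeggeeg gives term 8.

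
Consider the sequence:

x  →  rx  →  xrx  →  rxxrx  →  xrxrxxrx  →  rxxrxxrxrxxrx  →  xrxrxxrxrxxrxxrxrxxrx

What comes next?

From term 3 onward, concatenate the second-to-last term with the last: x·rx = xrx, rx·xrx = rxxrx, …
Continuing: rxxrxxrxrxxrx · xrxrxxrxrxxrxxrxrxxrx gives term 8.

rxxrxxrxrxxrxxrxrxxrxrxxrxxrxrxxrx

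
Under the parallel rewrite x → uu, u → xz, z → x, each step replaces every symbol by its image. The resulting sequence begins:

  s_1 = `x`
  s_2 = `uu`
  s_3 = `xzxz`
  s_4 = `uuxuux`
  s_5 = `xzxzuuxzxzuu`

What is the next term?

Expanding xzxzuuxzxzuu: x→uu, z→x, x→uu, z→x, u→xz, u→xz, x→uu, z→x, x→uu, z→x, u→xz, u→xz. Concatenated: uu x uu x xz xz uu x uu x xz xz.

uuxuuxxzxzuuxuuxxzxz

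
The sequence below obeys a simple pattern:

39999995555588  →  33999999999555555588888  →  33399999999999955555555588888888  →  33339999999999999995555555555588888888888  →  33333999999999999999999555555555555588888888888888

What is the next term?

33333399999999999999999999955555555555555588888888888888888

Each string has the form 3^{n} 9^{3n+3} 5^{2n+3} 8^{3n-1} (n = 1, 2, …).
For the next term, n = 6, so the run lengths are 6, 21, 15, 17.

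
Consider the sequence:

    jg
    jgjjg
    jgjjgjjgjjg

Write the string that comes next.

jgjjgjjgjjgjjgjjgjjgjjg

Each string is two copies of the previous one joined by 'j'.
One more doubling of jgjjgjjgjjg gives the answer.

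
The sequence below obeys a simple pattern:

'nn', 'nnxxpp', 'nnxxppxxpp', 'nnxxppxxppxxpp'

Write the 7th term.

nnxxppxxppxxppxxppxxppxxpp

Every step adds xxpp to the end: s(k+1) = s(k)·xxpp.
From nnxxppxxppxxpp, 3 further steps: nnxxppxxppxxpp → nnxxppxxppxxppxxpp → nnxxppxxppxxppxxppxxpp → (answer).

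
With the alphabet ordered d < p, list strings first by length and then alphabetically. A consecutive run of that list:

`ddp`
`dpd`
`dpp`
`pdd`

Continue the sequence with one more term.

pdp

Treat pdd as a base-2 numeral over the given alphabet and add one, carrying through any trailing p's.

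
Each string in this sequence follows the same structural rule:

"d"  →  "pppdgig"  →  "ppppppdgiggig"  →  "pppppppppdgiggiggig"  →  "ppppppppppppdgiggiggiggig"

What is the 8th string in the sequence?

pppppppppppppppppppppdgiggiggiggiggiggiggig

Each term wraps the previous one in ppp on the left and gig on the right.
From ppppppppppppdgiggiggiggig, 3 further steps: ppppppppppppdgiggiggiggig → pppppppppppppppdgiggiggiggiggig → ppppppppppppppppppdgiggiggiggiggiggig → (answer).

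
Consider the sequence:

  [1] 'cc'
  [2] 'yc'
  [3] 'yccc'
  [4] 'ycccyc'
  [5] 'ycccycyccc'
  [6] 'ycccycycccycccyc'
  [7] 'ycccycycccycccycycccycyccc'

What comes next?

ycccycycccycccycycccycycccycccycycccycccyc

Each term (from the third on) is the previous term followed by the one before it: term 3 = yc·cc = yccc.
So term 8 is ycccycycccycccycycccycyccc·ycccycycccycccyc.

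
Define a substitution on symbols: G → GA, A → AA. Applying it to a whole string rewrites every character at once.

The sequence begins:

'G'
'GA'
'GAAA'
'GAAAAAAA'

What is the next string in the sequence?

Apply φ to GAAAAAAA symbol by symbol: G→GA, A→AA, A→AA, A→AA, A→AA, A→AA, A→AA, A→AA; joined: GA AA AA AA AA AA AA AA.

GAAAAAAAAAAAAAAA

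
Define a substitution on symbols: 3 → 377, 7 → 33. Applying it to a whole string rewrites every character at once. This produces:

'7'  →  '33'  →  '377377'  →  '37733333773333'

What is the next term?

Rewriting the 14 symbols of 37733333773333 one by one yields 377 33 33 377 377 377 377 377 33 33 377 377 377 377; concatenated:

37733333773773773773773333377377377377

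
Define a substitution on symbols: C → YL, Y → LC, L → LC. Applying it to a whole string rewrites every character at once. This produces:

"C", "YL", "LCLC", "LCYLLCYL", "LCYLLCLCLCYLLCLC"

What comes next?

Replace each of the 16 characters of LCYLLCLCLCYLLCLC in place — LC YL LC LC LC YL LC YL LC YL LC LC LC YL LC YL — and concatenate.

LCYLLCLCLCYLLCYLLCYLLCLCLCYLLCYL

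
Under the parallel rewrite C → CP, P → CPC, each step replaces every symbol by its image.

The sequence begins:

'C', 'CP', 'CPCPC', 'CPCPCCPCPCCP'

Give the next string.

CPCPCCPCPCCPCPCPCCPCPCCPCPCPC

Expanding CPCPCCPCPCCP: C→CP, P→CPC, C→CP, P→CPC, C→CP, C→CP, P→CPC, C→CP, P→CPC, C→CP, C→CP, P→CPC. Concatenated: CP CPC CP CPC CP CP CPC CP CPC CP CP CPC.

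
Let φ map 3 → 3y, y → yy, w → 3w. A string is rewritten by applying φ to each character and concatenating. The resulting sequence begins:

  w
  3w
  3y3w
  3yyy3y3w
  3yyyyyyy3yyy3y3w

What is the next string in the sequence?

φ(3yyyyyyy3yyy3y3w) expands symbol-by-symbol to 3y yy yy yy yy yy yy yy 3y yy yy yy 3y yy 3y 3w; joining the 16 pieces gives the next term.

3yyyyyyyyyyyyyyy3yyyyyyy3yyy3y3w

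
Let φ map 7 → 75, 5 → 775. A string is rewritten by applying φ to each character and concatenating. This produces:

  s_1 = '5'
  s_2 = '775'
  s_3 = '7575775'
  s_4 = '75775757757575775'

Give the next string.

Rewriting the 17 symbols of 75775757757575775 one by one yields 75 775 75 75 775 75 775 75 75 775 75 775 75 775 75 75 775; concatenated:

75775757577575775757577575775757757575775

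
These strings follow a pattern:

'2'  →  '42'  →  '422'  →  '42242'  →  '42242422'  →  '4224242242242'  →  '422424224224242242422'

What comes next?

From term 3 onward, concatenate the last term with the second-to-last: 42·2 = 422, 422·42 = 42242, …
The next term joins 422424224224242242422 and 4224242242242.

4224242242242422424224224242242242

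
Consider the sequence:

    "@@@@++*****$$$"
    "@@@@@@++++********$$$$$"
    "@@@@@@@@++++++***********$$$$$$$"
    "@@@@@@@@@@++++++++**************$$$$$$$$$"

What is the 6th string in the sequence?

@@@@@@@@@@@@@@++++++++++++********************$$$$$$$$$$$$$

Each string has the form @^{2n+2} +^{2n} *^{3n+2} $^{2n+1} (n = 1, 2, …).
For term 6, n = 6, so the run lengths are 14, 12, 20, 13.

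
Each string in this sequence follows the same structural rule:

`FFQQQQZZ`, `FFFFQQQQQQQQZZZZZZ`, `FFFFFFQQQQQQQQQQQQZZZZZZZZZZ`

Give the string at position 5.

Term n consists of 2n F's, followed by 4n Q's, followed by 4n-2 Z's (n = 1, 2, …).
For term 5, n = 5, so the run lengths are 10, 20, 18.

FFFFFFFFFFQQQQQQQQQQQQQQQQQQQQZZZZZZZZZZZZZZZZZZ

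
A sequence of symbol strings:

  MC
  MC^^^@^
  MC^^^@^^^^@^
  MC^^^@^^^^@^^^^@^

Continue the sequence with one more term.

Each term is the previous one with ^^^@^ appended.
Applying this once more to MC^^^@^^^^@^^^^@^:

MC^^^@^^^^@^^^^@^^^^@^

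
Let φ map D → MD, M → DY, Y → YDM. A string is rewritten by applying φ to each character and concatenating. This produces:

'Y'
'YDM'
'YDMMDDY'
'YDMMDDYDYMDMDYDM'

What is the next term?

φ(YDMMDDYDYMDMDYDM) expands symbol-by-symbol to YDM MD DY DY MD MD YDM MD YDM DY MD DY MD YDM MD DY; joining the 16 pieces gives the next term.

YDMMDDYDYMDMDYDMMDYDMDYMDDYMDYDMMDDY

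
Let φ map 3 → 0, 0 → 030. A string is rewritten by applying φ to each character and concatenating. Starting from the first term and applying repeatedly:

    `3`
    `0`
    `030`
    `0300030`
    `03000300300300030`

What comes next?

Replace each of the 17 characters of 03000300300300030 in place — 030 0 030 030 030 0 030 030 0 030 030 0 030 030 030 0 030 — and concatenate.

03000300300300030030003003000300300300030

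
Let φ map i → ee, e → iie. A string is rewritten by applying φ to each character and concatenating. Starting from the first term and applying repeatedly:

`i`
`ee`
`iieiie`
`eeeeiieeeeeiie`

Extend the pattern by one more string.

φ(eeeeiieeeeeiie) expands symbol-by-symbol to iie iie iie iie ee ee iie iie iie iie iie ee ee iie; joining the 14 pieces gives the next term.

iieiieiieiieeeeeiieiieiieiieiieeeeeiie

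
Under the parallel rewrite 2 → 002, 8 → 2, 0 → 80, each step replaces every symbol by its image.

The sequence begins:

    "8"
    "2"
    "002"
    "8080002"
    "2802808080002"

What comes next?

Applying the rule to each of the 13 symbols of 2802808080002 gives the pieces 002 2 80 002 2 80 2 80 2 80 80 80 002, which concatenate to the answer.

0022800022802802808080002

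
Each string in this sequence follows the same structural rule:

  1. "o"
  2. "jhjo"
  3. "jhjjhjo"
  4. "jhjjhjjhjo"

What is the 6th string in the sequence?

Every step adds jhj at the front: s(k+1) = jhj·s(k).
From jhjjhjjhjo, 2 further steps: jhjjhjjhjo → jhjjhjjhjjhjo → (answer).

jhjjhjjhjjhjjhjo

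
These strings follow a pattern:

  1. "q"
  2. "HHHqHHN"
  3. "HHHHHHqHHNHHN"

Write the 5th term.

s(k+1) = HHH·s(k)·HHN, so each term gains HHH as a prefix and HHN as a suffix.
From HHHHHHqHHNHHN, 2 further steps: HHHHHHqHHNHHN → HHHHHHHHHqHHNHHNHHN → (answer).

HHHHHHHHHHHHqHHNHHNHHNHHN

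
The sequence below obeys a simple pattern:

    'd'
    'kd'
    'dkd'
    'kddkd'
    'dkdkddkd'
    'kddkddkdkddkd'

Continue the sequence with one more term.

dkdkddkdkddkddkdkddkd

From term 3 onward, concatenate the second-to-last term with the last: d·kd = dkd, kd·dkd = kddkd, …
Continuing: dkdkddkd · kddkddkdkddkd gives term 7.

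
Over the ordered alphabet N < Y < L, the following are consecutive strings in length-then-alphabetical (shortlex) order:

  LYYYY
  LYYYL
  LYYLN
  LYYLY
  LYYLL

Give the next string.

Find the rightmost character of LYYLL below L, bump it to the next letter, and reset everything to its right to N.

LYLNN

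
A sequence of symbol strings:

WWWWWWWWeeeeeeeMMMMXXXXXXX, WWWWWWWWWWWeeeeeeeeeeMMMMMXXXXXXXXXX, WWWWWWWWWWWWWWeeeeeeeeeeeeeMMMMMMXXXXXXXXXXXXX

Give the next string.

The n-th term is 3n+2 W's then 3n+1 e's then n+2 M's then 3n+1 X's, where the shown terms are n = 2, 3, 4.
Setting n = 5 gives 17, 16, 7, 16 characters in each block.

WWWWWWWWWWWWWWWWWeeeeeeeeeeeeeeeeMMMMMMMXXXXXXXXXXXXXXXX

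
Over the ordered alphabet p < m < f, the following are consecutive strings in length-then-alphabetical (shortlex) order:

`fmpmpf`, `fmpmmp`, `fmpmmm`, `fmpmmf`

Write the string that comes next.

fmpmfp

Treat fmpmmf as a base-3 numeral over the given alphabet and add one, carrying through any trailing f's.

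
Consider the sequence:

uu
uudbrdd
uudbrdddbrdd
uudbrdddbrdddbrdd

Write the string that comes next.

uudbrdddbrdddbrdddbrdd

Every step adds dbrdd to the end: s(k+1) = s(k)·dbrdd.
So the next term is uudbrdddbrdddbrdd·dbrdd.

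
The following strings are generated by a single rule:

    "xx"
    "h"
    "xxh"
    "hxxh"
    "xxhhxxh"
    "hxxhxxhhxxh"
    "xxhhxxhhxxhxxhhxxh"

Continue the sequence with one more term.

hxxhxxhhxxhxxhhxxhhxxhxxhhxxh

This is a Fibonacci-style word recurrence s(k) = s(k−2)·s(k−1): e.g. xx·h = xxh.
The next term joins hxxhxxhhxxh and xxhhxxhhxxhxxhhxxh.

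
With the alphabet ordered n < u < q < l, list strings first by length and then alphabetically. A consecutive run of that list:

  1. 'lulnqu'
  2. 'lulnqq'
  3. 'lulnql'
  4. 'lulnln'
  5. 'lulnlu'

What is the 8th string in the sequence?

Continuing the enumeration 3 steps past lulnlu: lulnlu → lulnlq → lulnll → (answer).

lulunn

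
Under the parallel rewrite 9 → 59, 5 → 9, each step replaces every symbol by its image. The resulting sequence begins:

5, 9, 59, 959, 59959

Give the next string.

95959959

Rewriting each symbol of 59959: 5→9, 9→59, 9→59, 5→9, 9→59, which concatenates to 9 59 59 9 59.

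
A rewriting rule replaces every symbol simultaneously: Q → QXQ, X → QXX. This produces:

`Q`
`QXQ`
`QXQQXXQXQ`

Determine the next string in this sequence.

QXQQXXQXQQXQQXXQXXQXQQXXQXQ

Apply φ to QXQQXXQXQ symbol by symbol: Q→QXQ, X→QXX, Q→QXQ, Q→QXQ, X→QXX, X→QXX, Q→QXQ, X→QXX, Q→QXQ; joined: QXQ QXX QXQ QXQ QXX QXX QXQ QXX QXQ.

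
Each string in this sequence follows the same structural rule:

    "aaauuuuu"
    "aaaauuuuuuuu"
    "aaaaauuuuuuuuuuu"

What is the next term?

aaaaaauuuuuuuuuuuuuu

The n-th term is n+1 a's then 3n-1 u's, where the shown terms are n = 2, 3, 4.
At n = 5 the blocks have lengths 6, 14.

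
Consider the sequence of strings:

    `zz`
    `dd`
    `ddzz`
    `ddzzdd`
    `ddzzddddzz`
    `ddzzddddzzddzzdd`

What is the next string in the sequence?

ddzzddddzzddzzddddzzddddzz

This is a Fibonacci-style word recurrence s(k) = s(k−1)·s(k−2): e.g. dd·zz = ddzz.
So term 7 is ddzzddddzzddzzdd·ddzzddddzz.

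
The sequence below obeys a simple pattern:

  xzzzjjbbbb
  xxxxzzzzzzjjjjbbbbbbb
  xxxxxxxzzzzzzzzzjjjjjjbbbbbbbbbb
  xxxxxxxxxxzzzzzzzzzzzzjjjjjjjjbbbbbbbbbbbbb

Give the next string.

Reading off run lengths: x runs 1, 4, 7, 10; z runs 3, 6, 9, 12; j runs 2, 4, 6, 8; b runs 4, 7, 10, 13 — each is linear in n (n = 1, 2, …).
At n = 5 the blocks have lengths 13, 15, 10, 16.

xxxxxxxxxxxxxzzzzzzzzzzzzzzzjjjjjjjjjjbbbbbbbbbbbbbbbb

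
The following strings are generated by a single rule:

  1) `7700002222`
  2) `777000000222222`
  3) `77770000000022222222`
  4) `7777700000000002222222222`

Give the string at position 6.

Term n consists of n 7's, followed by 2n 0's, followed by 2n 2's, where the shown terms are n = 2, 3, 4, 5.
At n = 7 the blocks have lengths 7, 14, 14.

77777770000000000000022222222222222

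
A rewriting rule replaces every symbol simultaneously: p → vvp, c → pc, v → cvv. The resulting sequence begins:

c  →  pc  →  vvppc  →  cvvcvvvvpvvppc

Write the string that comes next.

pccvvcvvpccvvcvvcvvcvvvvpcvvcvvvvpvvppc

Replace each of the 14 characters of cvvcvvvvpvvppc in place — pc cvv cvv pc cvv cvv cvv cvv vvp cvv cvv vvp vvp pc — and concatenate.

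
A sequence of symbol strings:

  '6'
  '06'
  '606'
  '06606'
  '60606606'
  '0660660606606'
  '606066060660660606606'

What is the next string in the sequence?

This is a Fibonacci-style word recurrence s(k) = s(k−2)·s(k−1): e.g. 6·06 = 606.
So term 8 is 0660660606606·606066060660660606606.

0660660606606606066060660660606606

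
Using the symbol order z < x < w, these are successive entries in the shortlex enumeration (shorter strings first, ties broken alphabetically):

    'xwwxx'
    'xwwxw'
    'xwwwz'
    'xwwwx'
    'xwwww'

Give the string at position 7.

wzzzx

Stepping forward 2 times from xwwww: xwwww → wzzzz, then the target.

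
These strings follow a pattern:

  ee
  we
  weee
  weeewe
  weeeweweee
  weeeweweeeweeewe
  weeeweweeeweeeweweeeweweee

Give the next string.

weeeweweeeweeeweweeeweweeeweeeweweeeweeewe

Each term (from the third on) is the previous term followed by the one before it: term 3 = we·ee = weee.
So term 8 is weeeweweeeweeeweweeeweweee·weeeweweeeweeewe.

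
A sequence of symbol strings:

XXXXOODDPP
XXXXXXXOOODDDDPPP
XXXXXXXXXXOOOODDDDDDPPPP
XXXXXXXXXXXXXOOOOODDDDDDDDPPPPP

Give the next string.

Each string has the form X^{3n+1} O^{n+1} D^{2n} P^{n+1} (n = 1, 2, …).
For the next term, n = 5, so the run lengths are 16, 6, 10, 6.

XXXXXXXXXXXXXXXXOOOOOODDDDDDDDDDPPPPPP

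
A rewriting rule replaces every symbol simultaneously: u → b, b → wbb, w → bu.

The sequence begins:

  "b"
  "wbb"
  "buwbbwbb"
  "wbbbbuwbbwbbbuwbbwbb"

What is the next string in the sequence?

buwbbwbbwbbwbbbbuwbbwbbbuwbbwbbwbbbbuwbbwbbbuwbbwbb

φ(wbbbbuwbbwbbbuwbbwbb) expands symbol-by-symbol to bu wbb wbb wbb wbb b bu wbb wbb bu wbb wbb wbb b bu wbb wbb bu wbb wbb; joining the 20 pieces gives the next term.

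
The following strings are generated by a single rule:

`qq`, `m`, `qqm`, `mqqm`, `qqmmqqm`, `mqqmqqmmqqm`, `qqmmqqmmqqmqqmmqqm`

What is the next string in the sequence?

mqqmqqmmqqmqqmmqqmmqqmqqmmqqm

This is a Fibonacci-style word recurrence s(k) = s(k−2)·s(k−1): e.g. qq·m = qqm.
The next term joins mqqmqqmmqqm and qqmmqqmmqqmqqmmqqm.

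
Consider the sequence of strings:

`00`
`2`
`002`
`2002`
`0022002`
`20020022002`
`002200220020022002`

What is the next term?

Each term (from the third on) is the two preceding terms concatenated in order: term 3 = 00·2 = 002.
The next term joins 20020022002 and 002200220020022002.

20020022002002200220020022002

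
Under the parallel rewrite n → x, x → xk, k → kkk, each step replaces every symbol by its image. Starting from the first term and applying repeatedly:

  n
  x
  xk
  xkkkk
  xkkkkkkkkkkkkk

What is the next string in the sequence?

Rewriting the 14 symbols of xkkkkkkkkkkkkk one by one yields xk kkk kkk kkk kkk kkk kkk kkk kkk kkk kkk kkk kkk kkk; concatenated:

xkkkkkkkkkkkkkkkkkkkkkkkkkkkkkkkkkkkkkkkk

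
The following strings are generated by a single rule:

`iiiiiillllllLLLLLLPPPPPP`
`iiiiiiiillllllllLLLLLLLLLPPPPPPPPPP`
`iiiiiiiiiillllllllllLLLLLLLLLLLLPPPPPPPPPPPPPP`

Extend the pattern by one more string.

iiiiiiiiiiiillllllllllllLLLLLLLLLLLLLLLPPPPPPPPPPPPPPPPPP

The n-th term is 2n+2 i's then 2n+2 l's then 3n L's then 4n-2 P's, where the shown terms are n = 2, 3, 4.
For the next term, n = 5, so the run lengths are 12, 12, 15, 18.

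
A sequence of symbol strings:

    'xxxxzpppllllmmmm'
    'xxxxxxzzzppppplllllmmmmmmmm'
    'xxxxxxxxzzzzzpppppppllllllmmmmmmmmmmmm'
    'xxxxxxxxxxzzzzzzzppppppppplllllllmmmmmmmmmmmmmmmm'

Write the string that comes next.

Reading off run lengths: x runs 4, 6, 8, 10; z runs 1, 3, 5, 7; p runs 3, 5, 7, 9; l runs 4, 5, 6, 7; m runs 4, 8, 12, 16 — each is linear in n (n = 1, 2, …).
Setting n = 5 gives 12, 9, 11, 8, 20 characters in each block.

xxxxxxxxxxxxzzzzzzzzzpppppppppppllllllllmmmmmmmmmmmmmmmmmmmm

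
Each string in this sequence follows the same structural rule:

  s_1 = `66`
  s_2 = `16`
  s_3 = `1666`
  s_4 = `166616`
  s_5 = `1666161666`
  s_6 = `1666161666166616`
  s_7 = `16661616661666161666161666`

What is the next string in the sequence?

From term 3 onward, concatenate the last term with the second-to-last: 16·66 = 1666, 1666·16 = 166616, …
The next term joins 16661616661666161666161666 and 1666161666166616.

166616166616661616661616661666161666166616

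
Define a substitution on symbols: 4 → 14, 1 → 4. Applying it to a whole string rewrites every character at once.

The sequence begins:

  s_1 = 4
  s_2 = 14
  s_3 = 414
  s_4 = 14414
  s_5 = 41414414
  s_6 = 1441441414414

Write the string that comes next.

Rewriting the 13 symbols of 1441441414414 one by one yields 4 14 14 4 14 14 4 14 4 14 14 4 14; concatenated:

414144141441441414414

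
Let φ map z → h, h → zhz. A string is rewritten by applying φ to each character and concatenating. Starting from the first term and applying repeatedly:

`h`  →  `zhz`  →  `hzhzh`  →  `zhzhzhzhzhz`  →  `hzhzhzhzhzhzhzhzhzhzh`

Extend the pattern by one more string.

zhzhzhzhzhzhzhzhzhzhzhzhzhzhzhzhzhzhzhzhzhz

φ(hzhzhzhzhzhzhzhzhzhzh) expands symbol-by-symbol to zhz h zhz h zhz h zhz h zhz h zhz h zhz h zhz h zhz h zhz h zhz; joining the 21 pieces gives the next term.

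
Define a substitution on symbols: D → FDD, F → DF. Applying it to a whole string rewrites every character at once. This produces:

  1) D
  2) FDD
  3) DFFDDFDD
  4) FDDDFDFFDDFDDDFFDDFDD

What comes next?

DFFDDFDDFDDDFFDDDFDFFDDFDDDFFDDFDDFDDDFDFFDDFDDDFFDDFDD

Replace each of the 21 characters of FDDDFDFFDDFDDDFFDDFDD in place — DF FDD FDD FDD DF FDD DF DF FDD FDD DF FDD FDD FDD DF DF FDD FDD DF FDD FDD — and concatenate.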